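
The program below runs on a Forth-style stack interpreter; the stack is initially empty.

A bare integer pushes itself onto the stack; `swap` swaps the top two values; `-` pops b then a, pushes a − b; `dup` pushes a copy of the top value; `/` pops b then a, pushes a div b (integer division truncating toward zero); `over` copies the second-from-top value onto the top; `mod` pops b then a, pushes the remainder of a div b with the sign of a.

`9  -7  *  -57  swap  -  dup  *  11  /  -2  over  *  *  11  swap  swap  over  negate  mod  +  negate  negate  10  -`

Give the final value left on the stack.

-17

9      -> [9]
-7     -> [9, -7]
*      -> [-63]
-57    -> [-63, -57]
swap   -> [-57, -63]
-      -> [6]
dup    -> [6, 6]
*      -> [36]
11     -> [36, 11]
/      -> [3]
-2     -> [3, -2]
over   -> [3, -2, 3]
*      -> [3, -6]
*      -> [-18]
11     -> [-18, 11]
swap   -> [11, -18]
swap   -> [-18, 11]
over   -> [-18, 11, -18]
negate -> [-18, 11, 18]
mod    -> [-18, 11]
+      -> [-7]
negate -> [7]
negate -> [-7]
10     -> [-7, 10]
-      -> [-17]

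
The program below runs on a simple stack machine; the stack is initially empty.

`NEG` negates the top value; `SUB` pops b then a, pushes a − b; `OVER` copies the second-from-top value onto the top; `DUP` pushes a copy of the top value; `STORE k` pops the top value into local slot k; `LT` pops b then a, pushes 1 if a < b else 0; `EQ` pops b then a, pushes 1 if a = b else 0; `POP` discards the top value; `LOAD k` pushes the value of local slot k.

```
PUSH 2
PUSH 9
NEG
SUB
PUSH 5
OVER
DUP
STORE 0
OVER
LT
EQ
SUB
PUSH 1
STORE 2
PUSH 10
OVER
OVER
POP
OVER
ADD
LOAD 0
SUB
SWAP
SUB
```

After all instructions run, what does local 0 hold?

PUSH 2  → 2
PUSH 9  → 2 9
NEG     → 2 -9
SUB     → 11
PUSH 5  → 11 5
OVER    → 11 5 11
DUP     → 11 5 11 11
STORE 0 → 11 5 11
OVER    → 11 5 11 5
LT      → 11 5 0
EQ      → 11 0
SUB     → 11
PUSH 1  → 11 1
STORE 2 → 11
PUSH 10 → 11 10
OVER    → 11 10 11
OVER    → 11 10 11 10
POP     → 11 10 11
OVER    → 11 10 11 10
ADD     → 11 10 21
LOAD 0  → 11 10 21 11
SUB     → 11 10 10
SWAP    → 11 10 10
SUB     → 11 0

11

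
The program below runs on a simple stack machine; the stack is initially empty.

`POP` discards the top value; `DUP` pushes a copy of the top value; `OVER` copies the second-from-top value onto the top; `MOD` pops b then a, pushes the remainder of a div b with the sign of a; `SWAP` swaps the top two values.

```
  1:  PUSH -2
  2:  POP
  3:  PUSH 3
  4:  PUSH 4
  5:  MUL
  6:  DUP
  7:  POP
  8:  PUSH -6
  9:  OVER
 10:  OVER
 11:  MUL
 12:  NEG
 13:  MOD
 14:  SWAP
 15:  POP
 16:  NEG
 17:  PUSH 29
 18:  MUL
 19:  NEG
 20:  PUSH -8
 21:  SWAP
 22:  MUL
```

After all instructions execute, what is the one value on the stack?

1392

PUSH -2 : [-2]
POP     : []
PUSH 3  : [3]
PUSH 4  : [3, 4]
MUL     : [12]
DUP     : [12, 12]
POP     : [12]
PUSH -6 : [12, -6]
OVER    : [12, -6, 12]
OVER    : [12, -6, 12, -6]
MUL     : [12, -6, -72]
NEG     : [12, -6, 72]
MOD     : [12, -6]
SWAP    : [-6, 12]
POP     : [-6]
NEG     : [6]
PUSH 29 : [6, 29]
MUL     : [174]
NEG     : [-174]
PUSH -8 : [-174, -8]
SWAP    : [-8, -174]
MUL     : [1392]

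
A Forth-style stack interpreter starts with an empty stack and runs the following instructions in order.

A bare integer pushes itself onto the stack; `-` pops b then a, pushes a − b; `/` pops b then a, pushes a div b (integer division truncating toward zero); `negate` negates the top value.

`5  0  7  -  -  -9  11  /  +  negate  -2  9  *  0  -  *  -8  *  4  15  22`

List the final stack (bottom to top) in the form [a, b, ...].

[-1728, 4, 15, 22]

5       5
0       5 0
7       5 0 7
-       5 -7
-       12
-9      12 -9
11      12 -9 11
/       12 0
+       12
negate  -12
-2      -12 -2
9       -12 -2 9
*       -12 -18
0       -12 -18 0
-       -12 -18
*       216
-8      216 -8
*       -1728
4       -1728 4
15      -1728 4 15
22      -1728 4 15 22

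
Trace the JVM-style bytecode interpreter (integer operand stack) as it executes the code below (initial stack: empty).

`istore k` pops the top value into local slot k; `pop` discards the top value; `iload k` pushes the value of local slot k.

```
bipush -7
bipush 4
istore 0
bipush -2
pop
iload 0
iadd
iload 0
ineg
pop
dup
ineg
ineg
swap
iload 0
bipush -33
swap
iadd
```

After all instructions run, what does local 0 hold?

4

bipush -7  -> -7
bipush 4   -> -7 4
istore 0   -> -7
bipush -2  -> -7 -2
pop        -> -7
iload 0    -> -7 4
iadd       -> -3
iload 0    -> -3 4
ineg       -> -3 -4
pop        -> -3
dup        -> -3 -3
ineg       -> -3 3
ineg       -> -3 -3
swap       -> -3 -3
iload 0    -> -3 -3 4
bipush -33 -> -3 -3 4 -33
swap       -> -3 -3 -33 4
iadd       -> -3 -3 -29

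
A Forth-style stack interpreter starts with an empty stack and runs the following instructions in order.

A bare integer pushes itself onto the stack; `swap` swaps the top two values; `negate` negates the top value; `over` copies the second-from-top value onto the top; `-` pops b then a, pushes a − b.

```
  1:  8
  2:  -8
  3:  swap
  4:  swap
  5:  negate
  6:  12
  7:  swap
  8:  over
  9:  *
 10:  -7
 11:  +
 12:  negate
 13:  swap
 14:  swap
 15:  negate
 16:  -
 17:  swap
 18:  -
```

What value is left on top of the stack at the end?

8      : [8]
-8     : [8, -8]
swap   : [-8, 8]
swap   : [8, -8]
negate : [8, 8]
12     : [8, 8, 12]
swap   : [8, 12, 8]
over   : [8, 12, 8, 12]
*      : [8, 12, 96]
-7     : [8, 12, 96, -7]
+      : [8, 12, 89]
negate : [8, 12, -89]
swap   : [8, -89, 12]
swap   : [8, 12, -89]
negate : [8, 12, 89]
-      : [8, -77]
swap   : [-77, 8]
-      : [-85]

-85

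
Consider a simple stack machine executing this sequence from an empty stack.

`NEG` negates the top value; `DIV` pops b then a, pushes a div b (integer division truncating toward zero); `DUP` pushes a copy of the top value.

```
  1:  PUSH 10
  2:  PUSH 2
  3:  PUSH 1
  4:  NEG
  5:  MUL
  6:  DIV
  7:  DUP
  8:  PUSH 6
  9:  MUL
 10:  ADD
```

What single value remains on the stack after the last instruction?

-35

PUSH 10 : [10]
PUSH 2  : [10, 2]
PUSH 1  : [10, 2, 1]
NEG     : [10, 2, -1]
MUL     : [10, -2]
DIV     : [-5]
DUP     : [-5, -5]
PUSH 6  : [-5, -5, 6]
MUL     : [-5, -30]
ADD     : [-35]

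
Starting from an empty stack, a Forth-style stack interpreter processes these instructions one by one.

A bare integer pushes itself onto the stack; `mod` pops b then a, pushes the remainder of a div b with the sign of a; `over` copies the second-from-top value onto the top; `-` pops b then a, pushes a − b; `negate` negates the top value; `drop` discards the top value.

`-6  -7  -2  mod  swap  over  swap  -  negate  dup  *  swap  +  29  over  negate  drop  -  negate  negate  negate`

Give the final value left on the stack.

5

-6      [-6]
-7      [-6, -7]
-2      [-6, -7, -2]
mod     [-6, -1]
swap    [-1, -6]
over    [-1, -6, -1]
swap    [-1, -1, -6]
-       [-1, 5]
negate  [-1, -5]
dup     [-1, -5, -5]
*       [-1, 25]
swap    [25, -1]
+       [24]
29      [24, 29]
over    [24, 29, 24]
negate  [24, 29, -24]
drop    [24, 29]
-       [-5]
negate  [5]
negate  [-5]
negate  [5]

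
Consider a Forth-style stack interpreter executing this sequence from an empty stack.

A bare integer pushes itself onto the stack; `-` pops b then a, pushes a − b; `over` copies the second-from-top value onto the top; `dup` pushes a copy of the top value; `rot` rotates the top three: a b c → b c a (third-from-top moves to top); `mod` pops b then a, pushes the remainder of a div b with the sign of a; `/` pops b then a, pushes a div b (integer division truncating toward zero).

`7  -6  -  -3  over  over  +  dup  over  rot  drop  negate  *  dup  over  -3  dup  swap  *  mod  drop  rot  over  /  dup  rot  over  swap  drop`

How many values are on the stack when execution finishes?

7       [7]
-6      [7, -6]
-       [13]
-3      [13, -3]
over    [13, -3, 13]
over    [13, -3, 13, -3]
+       [13, -3, 10]
dup     [13, -3, 10, 10]
over    [13, -3, 10, 10, 10]
rot     [13, -3, 10, 10, 10]
drop    [13, -3, 10, 10]
negate  [13, -3, 10, -10]
*       [13, -3, -100]
dup     [13, -3, -100, -100]
over    [13, -3, -100, -100, -100]
-3      [13, -3, -100, -100, -100, -3]
dup     [13, -3, -100, -100, -100, -3, -3]
swap    [13, -3, -100, -100, -100, -3, -3]
*       [13, -3, -100, -100, -100, 9]
mod     [13, -3, -100, -100, -1]
drop    [13, -3, -100, -100]
rot     [13, -100, -100, -3]
over    [13, -100, -100, -3, -100]
/       [13, -100, -100, 0]
dup     [13, -100, -100, 0, 0]
rot     [13, -100, 0, 0, -100]
over    [13, -100, 0, 0, -100, 0]
swap    [13, -100, 0, 0, 0, -100]
drop    [13, -100, 0, 0, 0]

5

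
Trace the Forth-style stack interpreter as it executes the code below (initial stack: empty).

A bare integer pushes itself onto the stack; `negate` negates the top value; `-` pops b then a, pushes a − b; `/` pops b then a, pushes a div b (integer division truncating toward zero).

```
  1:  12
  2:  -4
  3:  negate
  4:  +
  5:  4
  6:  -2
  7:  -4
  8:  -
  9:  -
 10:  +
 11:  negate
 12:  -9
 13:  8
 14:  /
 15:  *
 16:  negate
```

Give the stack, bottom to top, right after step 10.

12     → [12]
-4     → [12, -4]
negate → [12, 4]
+      → [16]
4      → [16, 4]
-2     → [16, 4, -2]
-4     → [16, 4, -2, -4]
-      → [16, 4, 2]
-      → [16, 2]
+      → [18]

[18]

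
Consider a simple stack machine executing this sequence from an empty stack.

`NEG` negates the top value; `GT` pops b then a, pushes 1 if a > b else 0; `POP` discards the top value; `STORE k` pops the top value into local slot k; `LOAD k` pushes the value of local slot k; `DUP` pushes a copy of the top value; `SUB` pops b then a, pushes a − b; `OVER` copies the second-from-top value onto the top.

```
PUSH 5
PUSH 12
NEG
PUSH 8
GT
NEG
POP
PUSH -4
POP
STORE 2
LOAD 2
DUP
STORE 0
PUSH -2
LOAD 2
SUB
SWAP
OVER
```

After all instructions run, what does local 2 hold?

5

PUSH 5  : 5
PUSH 12 : 5 12
NEG     : 5 -12
PUSH 8  : 5 -12 8
GT      : 5 0
NEG     : 5 0
POP     : 5
PUSH -4 : 5 -4
POP     : 5
STORE 2 : (empty)
LOAD 2  : 5
DUP     : 5 5
STORE 0 : 5
PUSH -2 : 5 -2
LOAD 2  : 5 -2 5
SUB     : 5 -7
SWAP    : -7 5
OVER    : -7 5 -7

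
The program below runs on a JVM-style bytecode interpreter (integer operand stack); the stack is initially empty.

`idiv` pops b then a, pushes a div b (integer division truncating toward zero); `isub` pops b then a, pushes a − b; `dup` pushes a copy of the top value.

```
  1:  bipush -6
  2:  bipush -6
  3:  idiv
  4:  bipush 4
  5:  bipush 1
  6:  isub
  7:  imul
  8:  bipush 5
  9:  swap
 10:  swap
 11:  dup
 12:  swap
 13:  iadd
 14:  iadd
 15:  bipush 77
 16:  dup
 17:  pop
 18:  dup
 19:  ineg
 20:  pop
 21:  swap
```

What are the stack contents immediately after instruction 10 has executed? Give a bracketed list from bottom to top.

bipush -6 -> -6
bipush -6 -> -6 -6
idiv      -> 1
bipush 4  -> 1 4
bipush 1  -> 1 4 1
isub      -> 1 3
imul      -> 3
bipush 5  -> 3 5
swap      -> 5 3
swap      -> 3 5

[3, 5]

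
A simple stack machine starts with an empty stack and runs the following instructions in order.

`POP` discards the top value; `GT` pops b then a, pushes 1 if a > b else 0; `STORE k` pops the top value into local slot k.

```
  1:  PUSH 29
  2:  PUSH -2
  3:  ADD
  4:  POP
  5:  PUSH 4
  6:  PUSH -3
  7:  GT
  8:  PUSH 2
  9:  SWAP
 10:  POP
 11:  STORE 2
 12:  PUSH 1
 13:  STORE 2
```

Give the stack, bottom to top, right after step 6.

[4, -3]

PUSH 29 → [29]
PUSH -2 → [29, -2]
ADD     → [27]
POP     → []
PUSH 4  → [4]
PUSH -3 → [4, -3]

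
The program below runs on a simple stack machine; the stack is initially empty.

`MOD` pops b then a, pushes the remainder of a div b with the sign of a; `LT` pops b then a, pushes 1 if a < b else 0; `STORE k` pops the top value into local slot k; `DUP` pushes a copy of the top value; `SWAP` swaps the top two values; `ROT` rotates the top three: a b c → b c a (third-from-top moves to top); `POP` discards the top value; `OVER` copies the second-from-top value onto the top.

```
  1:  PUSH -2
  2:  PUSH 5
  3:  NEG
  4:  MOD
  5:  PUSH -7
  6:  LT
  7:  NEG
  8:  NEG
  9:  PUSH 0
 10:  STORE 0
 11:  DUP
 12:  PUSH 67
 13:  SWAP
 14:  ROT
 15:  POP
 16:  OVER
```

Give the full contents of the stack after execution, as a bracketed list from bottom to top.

PUSH -2 : -2
PUSH 5  : -2 5
NEG     : -2 -5
MOD     : -2
PUSH -7 : -2 -7
LT      : 0
NEG     : 0
NEG     : 0
PUSH 0  : 0 0
STORE 0 : 0
DUP     : 0 0
PUSH 67 : 0 0 67
SWAP    : 0 67 0
ROT     : 67 0 0
POP     : 67 0
OVER    : 67 0 67

[67, 0, 67]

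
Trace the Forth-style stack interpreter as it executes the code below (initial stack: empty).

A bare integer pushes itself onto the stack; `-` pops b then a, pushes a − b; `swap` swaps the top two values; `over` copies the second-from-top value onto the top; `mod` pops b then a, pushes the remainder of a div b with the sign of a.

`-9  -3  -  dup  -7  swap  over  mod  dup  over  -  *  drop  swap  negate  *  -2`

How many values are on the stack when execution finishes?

2

-9     → -9
-3     → -9 -3
-      → -6
dup    → -6 -6
-7     → -6 -6 -7
swap   → -6 -7 -6
over   → -6 -7 -6 -7
mod    → -6 -7 -6
dup    → -6 -7 -6 -6
over   → -6 -7 -6 -6 -6
-      → -6 -7 -6 0
*      → -6 -7 0
drop   → -6 -7
swap   → -7 -6
negate → -7 6
*      → -42
-2     → -42 -2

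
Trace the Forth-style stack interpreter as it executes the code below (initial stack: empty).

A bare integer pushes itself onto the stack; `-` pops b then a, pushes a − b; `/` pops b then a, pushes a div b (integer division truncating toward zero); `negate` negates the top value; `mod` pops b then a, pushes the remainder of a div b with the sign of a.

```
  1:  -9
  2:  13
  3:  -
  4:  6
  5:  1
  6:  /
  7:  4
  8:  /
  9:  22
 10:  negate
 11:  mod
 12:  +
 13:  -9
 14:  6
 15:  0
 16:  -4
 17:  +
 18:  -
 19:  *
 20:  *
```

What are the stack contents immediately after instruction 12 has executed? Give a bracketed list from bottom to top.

[-21]

-9     : [-9]
13     : [-9, 13]
-      : [-22]
6      : [-22, 6]
1      : [-22, 6, 1]
/      : [-22, 6]
4      : [-22, 6, 4]
/      : [-22, 1]
22     : [-22, 1, 22]
negate : [-22, 1, -22]
mod    : [-22, 1]
+      : [-21]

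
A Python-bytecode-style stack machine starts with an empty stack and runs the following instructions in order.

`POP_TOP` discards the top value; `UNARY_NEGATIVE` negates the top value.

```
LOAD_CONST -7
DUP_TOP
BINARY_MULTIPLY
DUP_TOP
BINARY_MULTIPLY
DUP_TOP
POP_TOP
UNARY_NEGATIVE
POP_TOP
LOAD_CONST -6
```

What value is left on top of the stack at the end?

-6

LOAD_CONST -7   → -7
DUP_TOP         → -7 -7
BINARY_MULTIPLY → 49
DUP_TOP         → 49 49
BINARY_MULTIPLY → 2401
DUP_TOP         → 2401 2401
POP_TOP         → 2401
UNARY_NEGATIVE  → -2401
POP_TOP         → (empty)
LOAD_CONST -6   → -6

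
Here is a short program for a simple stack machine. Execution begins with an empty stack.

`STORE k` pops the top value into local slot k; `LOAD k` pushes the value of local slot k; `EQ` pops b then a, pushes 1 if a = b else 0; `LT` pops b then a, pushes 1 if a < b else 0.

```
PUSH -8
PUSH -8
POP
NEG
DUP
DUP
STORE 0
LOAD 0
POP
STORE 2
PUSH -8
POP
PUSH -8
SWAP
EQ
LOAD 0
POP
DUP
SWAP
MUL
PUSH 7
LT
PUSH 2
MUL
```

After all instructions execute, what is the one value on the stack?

PUSH -8  -8
PUSH -8  -8 -8
POP      -8
NEG      8
DUP      8 8
DUP      8 8 8
STORE 0  8 8
LOAD 0   8 8 8
POP      8 8
STORE 2  8
PUSH -8  8 -8
POP      8
PUSH -8  8 -8
SWAP     -8 8
EQ       0
LOAD 0   0 8
POP      0
DUP      0 0
SWAP     0 0
MUL      0
PUSH 7   0 7
LT       1
PUSH 2   1 2
MUL      2

2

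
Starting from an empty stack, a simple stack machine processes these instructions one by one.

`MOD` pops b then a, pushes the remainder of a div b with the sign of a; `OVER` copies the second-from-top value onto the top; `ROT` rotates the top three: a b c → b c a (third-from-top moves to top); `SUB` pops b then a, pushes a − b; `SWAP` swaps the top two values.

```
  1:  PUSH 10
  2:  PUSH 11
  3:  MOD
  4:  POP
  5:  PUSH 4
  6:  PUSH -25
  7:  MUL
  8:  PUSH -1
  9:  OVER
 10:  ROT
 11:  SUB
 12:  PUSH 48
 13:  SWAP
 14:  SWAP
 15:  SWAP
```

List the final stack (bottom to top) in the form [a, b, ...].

[-1, 48, 0]

PUSH 10  : 10
PUSH 11  : 10 11
MOD      : 10
POP      : (empty)
PUSH 4   : 4
PUSH -25 : 4 -25
MUL      : -100
PUSH -1  : -100 -1
OVER     : -100 -1 -100
ROT      : -1 -100 -100
SUB      : -1 0
PUSH 48  : -1 0 48
SWAP     : -1 48 0
SWAP     : -1 0 48
SWAP     : -1 48 0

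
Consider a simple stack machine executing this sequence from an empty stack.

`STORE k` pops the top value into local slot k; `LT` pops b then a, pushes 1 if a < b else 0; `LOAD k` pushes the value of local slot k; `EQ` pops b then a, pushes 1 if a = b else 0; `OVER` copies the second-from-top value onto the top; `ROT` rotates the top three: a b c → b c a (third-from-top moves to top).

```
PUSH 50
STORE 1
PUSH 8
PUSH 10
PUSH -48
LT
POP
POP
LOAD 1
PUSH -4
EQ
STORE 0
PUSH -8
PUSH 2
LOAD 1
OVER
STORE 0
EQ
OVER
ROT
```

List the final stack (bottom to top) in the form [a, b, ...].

PUSH 50  -> 50
STORE 1  -> (empty)
PUSH 8   -> 8
PUSH 10  -> 8 10
PUSH -48 -> 8 10 -48
LT       -> 8 0
POP      -> 8
POP      -> (empty)
LOAD 1   -> 50
PUSH -4  -> 50 -4
EQ       -> 0
STORE 0  -> (empty)
PUSH -8  -> -8
PUSH 2   -> -8 2
LOAD 1   -> -8 2 50
OVER     -> -8 2 50 2
STORE 0  -> -8 2 50
EQ       -> -8 0
OVER     -> -8 0 -8
ROT      -> 0 -8 -8

[0, -8, -8]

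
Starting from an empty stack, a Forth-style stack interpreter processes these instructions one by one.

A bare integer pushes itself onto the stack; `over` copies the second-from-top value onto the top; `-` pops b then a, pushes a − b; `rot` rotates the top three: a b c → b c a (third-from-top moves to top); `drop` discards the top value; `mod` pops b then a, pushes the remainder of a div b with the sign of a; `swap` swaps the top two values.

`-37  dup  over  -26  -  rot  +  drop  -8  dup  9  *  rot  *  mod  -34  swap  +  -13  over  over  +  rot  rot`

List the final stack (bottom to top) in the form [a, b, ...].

-37  -> [-37]
dup  -> [-37, -37]
over -> [-37, -37, -37]
-26  -> [-37, -37, -37, -26]
-    -> [-37, -37, -11]
rot  -> [-37, -11, -37]
+    -> [-37, -48]
drop -> [-37]
-8   -> [-37, -8]
dup  -> [-37, -8, -8]
9    -> [-37, -8, -8, 9]
*    -> [-37, -8, -72]
rot  -> [-8, -72, -37]
*    -> [-8, 2664]
mod  -> [-8]
-34  -> [-8, -34]
swap -> [-34, -8]
+    -> [-42]
-13  -> [-42, -13]
over -> [-42, -13, -42]
over -> [-42, -13, -42, -13]
+    -> [-42, -13, -55]
rot  -> [-13, -55, -42]
rot  -> [-55, -42, -13]

[-55, -42, -13]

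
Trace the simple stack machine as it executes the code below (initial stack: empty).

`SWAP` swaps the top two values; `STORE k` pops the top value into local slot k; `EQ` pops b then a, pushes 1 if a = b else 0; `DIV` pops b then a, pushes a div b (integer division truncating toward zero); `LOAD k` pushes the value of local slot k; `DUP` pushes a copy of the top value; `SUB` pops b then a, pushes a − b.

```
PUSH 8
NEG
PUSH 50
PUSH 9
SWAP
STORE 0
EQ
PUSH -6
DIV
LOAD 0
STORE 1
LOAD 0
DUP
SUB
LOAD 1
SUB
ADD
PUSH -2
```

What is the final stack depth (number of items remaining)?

2

PUSH 8  -> [8]
NEG     -> [-8]
PUSH 50 -> [-8, 50]
PUSH 9  -> [-8, 50, 9]
SWAP    -> [-8, 9, 50]
STORE 0 -> [-8, 9]
EQ      -> [0]
PUSH -6 -> [0, -6]
DIV     -> [0]
LOAD 0  -> [0, 50]
STORE 1 -> [0]
LOAD 0  -> [0, 50]
DUP     -> [0, 50, 50]
SUB     -> [0, 0]
LOAD 1  -> [0, 0, 50]
SUB     -> [0, -50]
ADD     -> [-50]
PUSH -2 -> [-50, -2]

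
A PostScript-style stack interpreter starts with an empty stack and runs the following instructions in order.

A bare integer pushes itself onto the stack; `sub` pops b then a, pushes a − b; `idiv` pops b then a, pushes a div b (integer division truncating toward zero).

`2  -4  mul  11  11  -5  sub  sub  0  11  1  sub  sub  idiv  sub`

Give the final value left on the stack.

-8

2     2
-4    2 -4
mul   -8
11    -8 11
11    -8 11 11
-5    -8 11 11 -5
sub   -8 11 16
sub   -8 -5
0     -8 -5 0
11    -8 -5 0 11
1     -8 -5 0 11 1
sub   -8 -5 0 10
sub   -8 -5 -10
idiv  -8 0
sub   -8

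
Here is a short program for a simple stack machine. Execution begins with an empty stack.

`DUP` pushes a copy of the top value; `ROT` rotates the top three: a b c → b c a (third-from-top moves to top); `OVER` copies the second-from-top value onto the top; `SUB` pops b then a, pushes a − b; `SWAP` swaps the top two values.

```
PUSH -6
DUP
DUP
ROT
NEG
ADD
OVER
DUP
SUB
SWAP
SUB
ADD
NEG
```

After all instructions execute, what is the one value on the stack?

6

PUSH -6 -> [-6]
DUP     -> [-6, -6]
DUP     -> [-6, -6, -6]
ROT     -> [-6, -6, -6]
NEG     -> [-6, -6, 6]
ADD     -> [-6, 0]
OVER    -> [-6, 0, -6]
DUP     -> [-6, 0, -6, -6]
SUB     -> [-6, 0, 0]
SWAP    -> [-6, 0, 0]
SUB     -> [-6, 0]
ADD     -> [-6]
NEG     -> [6]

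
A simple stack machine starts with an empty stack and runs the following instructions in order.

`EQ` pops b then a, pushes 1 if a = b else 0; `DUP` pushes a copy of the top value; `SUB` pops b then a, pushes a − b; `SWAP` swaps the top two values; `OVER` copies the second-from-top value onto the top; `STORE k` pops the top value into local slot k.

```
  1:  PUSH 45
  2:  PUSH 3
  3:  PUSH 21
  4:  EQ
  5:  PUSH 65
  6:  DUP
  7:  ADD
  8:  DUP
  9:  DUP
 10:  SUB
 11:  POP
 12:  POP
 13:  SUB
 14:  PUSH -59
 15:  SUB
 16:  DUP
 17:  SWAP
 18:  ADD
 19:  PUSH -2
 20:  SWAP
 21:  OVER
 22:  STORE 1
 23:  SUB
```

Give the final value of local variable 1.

PUSH 45  → [45]
PUSH 3   → [45, 3]
PUSH 21  → [45, 3, 21]
EQ       → [45, 0]
PUSH 65  → [45, 0, 65]
DUP      → [45, 0, 65, 65]
ADD      → [45, 0, 130]
DUP      → [45, 0, 130, 130]
DUP      → [45, 0, 130, 130, 130]
SUB      → [45, 0, 130, 0]
POP      → [45, 0, 130]
POP      → [45, 0]
SUB      → [45]
PUSH -59 → [45, -59]
SUB      → [104]
DUP      → [104, 104]
SWAP     → [104, 104]
ADD      → [208]
PUSH -2  → [208, -2]
SWAP     → [-2, 208]
OVER     → [-2, 208, -2]
STORE 1  → [-2, 208]
SUB      → [-210]

-2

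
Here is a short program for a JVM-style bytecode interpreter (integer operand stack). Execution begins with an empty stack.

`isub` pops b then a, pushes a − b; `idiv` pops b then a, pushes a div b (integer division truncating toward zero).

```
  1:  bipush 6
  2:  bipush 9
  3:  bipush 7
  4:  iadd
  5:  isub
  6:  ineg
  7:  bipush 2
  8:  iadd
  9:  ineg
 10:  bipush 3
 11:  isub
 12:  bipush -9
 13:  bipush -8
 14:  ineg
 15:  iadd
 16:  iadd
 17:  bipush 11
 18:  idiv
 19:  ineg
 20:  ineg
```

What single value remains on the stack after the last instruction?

-1

bipush 6  -> 6
bipush 9  -> 6 9
bipush 7  -> 6 9 7
iadd      -> 6 16
isub      -> -10
ineg      -> 10
bipush 2  -> 10 2
iadd      -> 12
ineg      -> -12
bipush 3  -> -12 3
isub      -> -15
bipush -9 -> -15 -9
bipush -8 -> -15 -9 -8
ineg      -> -15 -9 8
iadd      -> -15 -1
iadd      -> -16
bipush 11 -> -16 11
idiv      -> -1
ineg      -> 1
ineg      -> -1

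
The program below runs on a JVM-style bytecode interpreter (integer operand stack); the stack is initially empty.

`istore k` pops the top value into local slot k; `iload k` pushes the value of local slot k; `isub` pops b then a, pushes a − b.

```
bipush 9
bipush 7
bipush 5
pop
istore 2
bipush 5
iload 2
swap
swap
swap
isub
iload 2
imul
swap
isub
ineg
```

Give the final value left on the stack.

-5

bipush 9 → 9
bipush 7 → 9 7
bipush 5 → 9 7 5
pop      → 9 7
istore 2 → 9
bipush 5 → 9 5
iload 2  → 9 5 7
swap     → 9 7 5
swap     → 9 5 7
swap     → 9 7 5
isub     → 9 2
iload 2  → 9 2 7
imul     → 9 14
swap     → 14 9
isub     → 5
ineg     → -5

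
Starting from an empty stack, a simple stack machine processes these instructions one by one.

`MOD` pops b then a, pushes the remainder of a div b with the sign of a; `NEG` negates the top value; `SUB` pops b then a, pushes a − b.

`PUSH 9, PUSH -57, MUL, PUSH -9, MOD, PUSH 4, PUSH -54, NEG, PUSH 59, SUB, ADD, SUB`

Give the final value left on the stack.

1

PUSH 9   : [9]
PUSH -57 : [9, -57]
MUL      : [-513]
PUSH -9  : [-513, -9]
MOD      : [0]
PUSH 4   : [0, 4]
PUSH -54 : [0, 4, -54]
NEG      : [0, 4, 54]
PUSH 59  : [0, 4, 54, 59]
SUB      : [0, 4, -5]
ADD      : [0, -1]
SUB      : [1]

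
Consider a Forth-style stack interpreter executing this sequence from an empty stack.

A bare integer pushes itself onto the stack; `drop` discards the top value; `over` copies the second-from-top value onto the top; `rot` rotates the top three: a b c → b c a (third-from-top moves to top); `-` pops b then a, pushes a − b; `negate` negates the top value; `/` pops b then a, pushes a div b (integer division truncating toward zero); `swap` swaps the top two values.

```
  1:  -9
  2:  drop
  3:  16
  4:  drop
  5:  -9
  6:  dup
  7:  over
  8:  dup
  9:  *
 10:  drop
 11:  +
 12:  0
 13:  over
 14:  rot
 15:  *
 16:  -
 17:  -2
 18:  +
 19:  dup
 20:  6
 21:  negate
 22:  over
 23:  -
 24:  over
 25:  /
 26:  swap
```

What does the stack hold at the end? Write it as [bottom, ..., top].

-9      [-9]
drop    []
16      [16]
drop    []
-9      [-9]
dup     [-9, -9]
over    [-9, -9, -9]
dup     [-9, -9, -9, -9]
*       [-9, -9, 81]
drop    [-9, -9]
+       [-18]
0       [-18, 0]
over    [-18, 0, -18]
rot     [0, -18, -18]
*       [0, 324]
-       [-324]
-2      [-324, -2]
+       [-326]
dup     [-326, -326]
6       [-326, -326, 6]
negate  [-326, -326, -6]
over    [-326, -326, -6, -326]
-       [-326, -326, 320]
over    [-326, -326, 320, -326]
/       [-326, -326, 0]
swap    [-326, 0, -326]

[-326, 0, -326]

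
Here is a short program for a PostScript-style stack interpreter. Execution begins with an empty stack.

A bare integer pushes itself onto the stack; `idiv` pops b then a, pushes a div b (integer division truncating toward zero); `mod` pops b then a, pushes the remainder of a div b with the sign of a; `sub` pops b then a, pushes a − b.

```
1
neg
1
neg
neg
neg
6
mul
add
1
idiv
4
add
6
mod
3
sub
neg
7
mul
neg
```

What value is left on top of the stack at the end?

-42

1    : [1]
neg  : [-1]
1    : [-1, 1]
neg  : [-1, -1]
neg  : [-1, 1]
neg  : [-1, -1]
6    : [-1, -1, 6]
mul  : [-1, -6]
add  : [-7]
1    : [-7, 1]
idiv : [-7]
4    : [-7, 4]
add  : [-3]
6    : [-3, 6]
mod  : [-3]
3    : [-3, 3]
sub  : [-6]
neg  : [6]
7    : [6, 7]
mul  : [42]
neg  : [-42]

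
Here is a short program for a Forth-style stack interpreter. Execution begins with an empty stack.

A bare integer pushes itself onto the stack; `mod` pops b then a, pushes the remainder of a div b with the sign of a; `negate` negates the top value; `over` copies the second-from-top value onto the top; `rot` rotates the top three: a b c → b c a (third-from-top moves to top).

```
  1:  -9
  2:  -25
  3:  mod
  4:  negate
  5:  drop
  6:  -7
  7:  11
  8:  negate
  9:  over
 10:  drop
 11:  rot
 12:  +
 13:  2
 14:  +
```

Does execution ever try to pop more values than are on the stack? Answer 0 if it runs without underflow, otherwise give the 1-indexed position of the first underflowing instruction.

-9     -> -9
-25    -> -9 -25
mod    -> -9
negate -> 9
drop   -> (empty)
-7     -> -7
11     -> -7 11
negate -> -7 -11
over   -> -7 -11 -7
drop   -> -7 -11
rot  — needs 3 operands, stack has 2 → underflow

11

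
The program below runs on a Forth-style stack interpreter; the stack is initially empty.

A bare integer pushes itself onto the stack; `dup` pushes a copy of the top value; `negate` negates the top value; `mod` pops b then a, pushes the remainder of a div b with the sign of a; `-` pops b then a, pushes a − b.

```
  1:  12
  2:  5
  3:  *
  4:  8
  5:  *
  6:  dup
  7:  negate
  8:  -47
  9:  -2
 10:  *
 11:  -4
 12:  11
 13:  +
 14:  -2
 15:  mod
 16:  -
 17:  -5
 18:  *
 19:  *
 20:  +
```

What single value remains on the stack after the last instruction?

12     → [12]
5      → [12, 5]
*      → [60]
8      → [60, 8]
*      → [480]
dup    → [480, 480]
negate → [480, -480]
-47    → [480, -480, -47]
-2     → [480, -480, -47, -2]
*      → [480, -480, 94]
-4     → [480, -480, 94, -4]
11     → [480, -480, 94, -4, 11]
+      → [480, -480, 94, 7]
-2     → [480, -480, 94, 7, -2]
mod    → [480, -480, 94, 1]
-      → [480, -480, 93]
-5     → [480, -480, 93, -5]
*      → [480, -480, -465]
*      → [480, 223200]
+      → [223680]

223680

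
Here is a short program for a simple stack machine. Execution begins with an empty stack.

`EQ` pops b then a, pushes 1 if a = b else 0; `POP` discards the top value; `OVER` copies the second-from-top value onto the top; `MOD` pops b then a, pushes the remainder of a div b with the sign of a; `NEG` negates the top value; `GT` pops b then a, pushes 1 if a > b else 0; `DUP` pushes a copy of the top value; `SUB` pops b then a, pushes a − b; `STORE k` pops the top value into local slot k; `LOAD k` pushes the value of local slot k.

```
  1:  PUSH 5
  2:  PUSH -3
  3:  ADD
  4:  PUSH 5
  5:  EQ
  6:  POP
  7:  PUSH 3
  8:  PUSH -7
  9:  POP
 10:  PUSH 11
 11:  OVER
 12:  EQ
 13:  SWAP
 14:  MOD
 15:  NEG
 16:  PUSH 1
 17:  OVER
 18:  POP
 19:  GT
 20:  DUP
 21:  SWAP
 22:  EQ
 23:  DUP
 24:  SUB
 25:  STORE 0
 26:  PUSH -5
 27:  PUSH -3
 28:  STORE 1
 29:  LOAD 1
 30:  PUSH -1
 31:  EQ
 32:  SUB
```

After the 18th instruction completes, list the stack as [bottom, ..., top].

[0, 1]

PUSH 5  → 5
PUSH -3 → 5 -3
ADD     → 2
PUSH 5  → 2 5
EQ      → 0
POP     → (empty)
PUSH 3  → 3
PUSH -7 → 3 -7
POP     → 3
PUSH 11 → 3 11
OVER    → 3 11 3
EQ      → 3 0
SWAP    → 0 3
MOD     → 0
NEG     → 0
PUSH 1  → 0 1
OVER    → 0 1 0
POP     → 0 1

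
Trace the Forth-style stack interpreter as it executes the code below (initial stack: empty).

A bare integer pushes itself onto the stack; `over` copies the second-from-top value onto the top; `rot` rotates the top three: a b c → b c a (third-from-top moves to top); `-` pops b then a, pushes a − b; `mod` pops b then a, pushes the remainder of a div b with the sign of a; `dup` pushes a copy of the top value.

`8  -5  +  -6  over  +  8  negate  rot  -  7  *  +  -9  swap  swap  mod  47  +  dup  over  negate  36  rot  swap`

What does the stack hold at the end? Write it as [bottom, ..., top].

[39, -39, 39, 36]

8      -> 8
-5     -> 8 -5
+      -> 3
-6     -> 3 -6
over   -> 3 -6 3
+      -> 3 -3
8      -> 3 -3 8
negate -> 3 -3 -8
rot    -> -3 -8 3
-      -> -3 -11
7      -> -3 -11 7
*      -> -3 -77
+      -> -80
-9     -> -80 -9
swap   -> -9 -80
swap   -> -80 -9
mod    -> -8
47     -> -8 47
+      -> 39
dup    -> 39 39
over   -> 39 39 39
negate -> 39 39 -39
36     -> 39 39 -39 36
rot    -> 39 -39 36 39
swap   -> 39 -39 39 36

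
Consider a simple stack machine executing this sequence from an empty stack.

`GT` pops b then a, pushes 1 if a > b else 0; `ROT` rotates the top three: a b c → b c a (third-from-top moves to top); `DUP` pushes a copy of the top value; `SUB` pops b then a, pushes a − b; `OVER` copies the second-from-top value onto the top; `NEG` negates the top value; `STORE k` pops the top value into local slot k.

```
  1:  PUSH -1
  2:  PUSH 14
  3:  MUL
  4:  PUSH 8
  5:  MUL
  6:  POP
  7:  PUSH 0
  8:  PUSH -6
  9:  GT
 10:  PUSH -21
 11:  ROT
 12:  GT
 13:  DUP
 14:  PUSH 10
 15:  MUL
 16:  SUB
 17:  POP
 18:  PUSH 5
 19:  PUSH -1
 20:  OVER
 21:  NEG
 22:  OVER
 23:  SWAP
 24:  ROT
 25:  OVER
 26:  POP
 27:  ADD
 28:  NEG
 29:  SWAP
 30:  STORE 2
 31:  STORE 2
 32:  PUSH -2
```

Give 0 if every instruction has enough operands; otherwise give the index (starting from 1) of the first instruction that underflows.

PUSH -1  → -1
PUSH 14  → -1 14
MUL      → -14
PUSH 8   → -14 8
MUL      → -112
POP      → (empty)
PUSH 0   → 0
PUSH -6  → 0 -6
GT       → 1
PUSH -21 → 1 -21
ROT  — needs 3 operands, stack has 2 → underflow

11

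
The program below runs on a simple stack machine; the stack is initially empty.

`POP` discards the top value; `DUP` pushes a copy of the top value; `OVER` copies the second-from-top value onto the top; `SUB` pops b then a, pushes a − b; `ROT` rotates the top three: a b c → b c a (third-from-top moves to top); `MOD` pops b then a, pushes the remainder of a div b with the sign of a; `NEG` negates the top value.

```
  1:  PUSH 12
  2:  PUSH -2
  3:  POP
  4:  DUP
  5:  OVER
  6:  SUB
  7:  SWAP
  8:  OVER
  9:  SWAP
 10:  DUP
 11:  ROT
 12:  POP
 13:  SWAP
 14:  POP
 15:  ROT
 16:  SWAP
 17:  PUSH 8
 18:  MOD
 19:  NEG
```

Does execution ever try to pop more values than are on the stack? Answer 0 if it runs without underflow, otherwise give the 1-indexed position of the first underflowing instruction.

PUSH 12 -> 12
PUSH -2 -> 12 -2
POP     -> 12
DUP     -> 12 12
OVER    -> 12 12 12
SUB     -> 12 0
SWAP    -> 0 12
OVER    -> 0 12 0
SWAP    -> 0 0 12
DUP     -> 0 0 12 12
ROT     -> 0 12 12 0
POP     -> 0 12 12
SWAP    -> 0 12 12
POP     -> 0 12
ROT  — needs 3 operands, stack has 2 → underflow

15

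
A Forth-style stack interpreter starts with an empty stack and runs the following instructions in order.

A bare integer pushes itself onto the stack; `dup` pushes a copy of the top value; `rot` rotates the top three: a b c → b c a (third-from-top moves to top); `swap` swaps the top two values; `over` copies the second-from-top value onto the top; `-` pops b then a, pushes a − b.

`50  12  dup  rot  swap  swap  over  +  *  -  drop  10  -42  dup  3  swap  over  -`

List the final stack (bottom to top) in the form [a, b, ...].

[10, -42, 3, -45]

50   → 50
12   → 50 12
dup  → 50 12 12
rot  → 12 12 50
swap → 12 50 12
swap → 12 12 50
over → 12 12 50 12
+    → 12 12 62
*    → 12 744
-    → -732
drop → (empty)
10   → 10
-42  → 10 -42
dup  → 10 -42 -42
3    → 10 -42 -42 3
swap → 10 -42 3 -42
over → 10 -42 3 -42 3
-    → 10 -42 3 -45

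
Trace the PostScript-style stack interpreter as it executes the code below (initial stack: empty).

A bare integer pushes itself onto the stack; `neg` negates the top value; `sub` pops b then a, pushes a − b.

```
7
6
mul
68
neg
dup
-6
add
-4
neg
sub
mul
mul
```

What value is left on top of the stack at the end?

222768

7   : [7]
6   : [7, 6]
mul : [42]
68  : [42, 68]
neg : [42, -68]
dup : [42, -68, -68]
-6  : [42, -68, -68, -6]
add : [42, -68, -74]
-4  : [42, -68, -74, -4]
neg : [42, -68, -74, 4]
sub : [42, -68, -78]
mul : [42, 5304]
mul : [222768]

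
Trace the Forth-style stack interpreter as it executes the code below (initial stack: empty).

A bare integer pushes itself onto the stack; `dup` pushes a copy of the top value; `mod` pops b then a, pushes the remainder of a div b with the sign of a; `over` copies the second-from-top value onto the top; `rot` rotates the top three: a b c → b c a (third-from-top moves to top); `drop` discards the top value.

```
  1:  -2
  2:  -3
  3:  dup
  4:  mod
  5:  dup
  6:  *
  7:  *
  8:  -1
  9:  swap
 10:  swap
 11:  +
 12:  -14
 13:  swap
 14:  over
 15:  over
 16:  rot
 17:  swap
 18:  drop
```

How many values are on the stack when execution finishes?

3

-2   → -2
-3   → -2 -3
dup  → -2 -3 -3
mod  → -2 0
dup  → -2 0 0
*    → -2 0
*    → 0
-1   → 0 -1
swap → -1 0
swap → 0 -1
+    → -1
-14  → -1 -14
swap → -14 -1
over → -14 -1 -14
over → -14 -1 -14 -1
rot  → -14 -14 -1 -1
swap → -14 -14 -1 -1
drop → -14 -14 -1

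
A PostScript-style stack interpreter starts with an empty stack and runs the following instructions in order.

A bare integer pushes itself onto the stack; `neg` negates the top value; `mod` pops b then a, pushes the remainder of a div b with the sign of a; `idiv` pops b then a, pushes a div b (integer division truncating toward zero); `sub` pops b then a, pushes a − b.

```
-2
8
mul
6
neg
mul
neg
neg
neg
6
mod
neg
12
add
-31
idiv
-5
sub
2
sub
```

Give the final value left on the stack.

-2    -2
8     -2 8
mul   -16
6     -16 6
neg   -16 -6
mul   96
neg   -96
neg   96
neg   -96
6     -96 6
mod   0
neg   0
12    0 12
add   12
-31   12 -31
idiv  0
-5    0 -5
sub   5
2     5 2
sub   3

3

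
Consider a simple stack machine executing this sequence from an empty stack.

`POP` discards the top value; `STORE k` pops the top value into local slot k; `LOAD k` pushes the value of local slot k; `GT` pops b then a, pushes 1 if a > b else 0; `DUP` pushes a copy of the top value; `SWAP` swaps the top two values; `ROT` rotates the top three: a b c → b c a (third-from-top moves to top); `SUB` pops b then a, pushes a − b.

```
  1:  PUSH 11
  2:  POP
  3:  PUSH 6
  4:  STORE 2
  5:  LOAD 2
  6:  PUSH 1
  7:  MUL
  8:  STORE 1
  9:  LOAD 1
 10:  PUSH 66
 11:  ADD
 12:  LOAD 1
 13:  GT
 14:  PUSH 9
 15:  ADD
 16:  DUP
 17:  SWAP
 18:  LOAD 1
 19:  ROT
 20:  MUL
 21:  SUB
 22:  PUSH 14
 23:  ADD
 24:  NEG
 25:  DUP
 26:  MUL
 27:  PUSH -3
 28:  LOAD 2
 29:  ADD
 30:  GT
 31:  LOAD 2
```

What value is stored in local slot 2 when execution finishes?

PUSH 11 : [11]
POP     : []
PUSH 6  : [6]
STORE 2 : []
LOAD 2  : [6]
PUSH 1  : [6, 1]
MUL     : [6]
STORE 1 : []
LOAD 1  : [6]
PUSH 66 : [6, 66]
ADD     : [72]
LOAD 1  : [72, 6]
GT      : [1]
PUSH 9  : [1, 9]
ADD     : [10]
DUP     : [10, 10]
SWAP    : [10, 10]
LOAD 1  : [10, 10, 6]
ROT     : [10, 6, 10]
MUL     : [10, 60]
SUB     : [-50]
PUSH 14 : [-50, 14]
ADD     : [-36]
NEG     : [36]
DUP     : [36, 36]
MUL     : [1296]
PUSH -3 : [1296, -3]
LOAD 2  : [1296, -3, 6]
ADD     : [1296, 3]
GT      : [1]
LOAD 2  : [1, 6]

6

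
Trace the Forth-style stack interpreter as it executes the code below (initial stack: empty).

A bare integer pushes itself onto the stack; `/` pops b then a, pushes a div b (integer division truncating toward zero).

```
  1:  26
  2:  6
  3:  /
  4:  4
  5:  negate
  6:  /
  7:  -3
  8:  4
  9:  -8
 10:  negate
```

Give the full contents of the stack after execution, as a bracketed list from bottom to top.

26      26
6       26 6
/       4
4       4 4
negate  4 -4
/       -1
-3      -1 -3
4       -1 -3 4
-8      -1 -3 4 -8
negate  -1 -3 4 8

[-1, -3, 4, 8]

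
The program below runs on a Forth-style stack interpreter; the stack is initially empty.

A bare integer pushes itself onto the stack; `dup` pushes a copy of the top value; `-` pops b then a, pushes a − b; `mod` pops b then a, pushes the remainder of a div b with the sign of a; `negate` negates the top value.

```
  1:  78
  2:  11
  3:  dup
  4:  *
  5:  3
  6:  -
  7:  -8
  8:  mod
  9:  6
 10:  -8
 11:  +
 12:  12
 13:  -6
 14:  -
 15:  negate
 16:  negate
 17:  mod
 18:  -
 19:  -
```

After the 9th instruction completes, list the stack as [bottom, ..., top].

[78, 6, 6]

78   78
11   78 11
dup  78 11 11
*    78 121
3    78 121 3
-    78 118
-8   78 118 -8
mod  78 6
6    78 6 6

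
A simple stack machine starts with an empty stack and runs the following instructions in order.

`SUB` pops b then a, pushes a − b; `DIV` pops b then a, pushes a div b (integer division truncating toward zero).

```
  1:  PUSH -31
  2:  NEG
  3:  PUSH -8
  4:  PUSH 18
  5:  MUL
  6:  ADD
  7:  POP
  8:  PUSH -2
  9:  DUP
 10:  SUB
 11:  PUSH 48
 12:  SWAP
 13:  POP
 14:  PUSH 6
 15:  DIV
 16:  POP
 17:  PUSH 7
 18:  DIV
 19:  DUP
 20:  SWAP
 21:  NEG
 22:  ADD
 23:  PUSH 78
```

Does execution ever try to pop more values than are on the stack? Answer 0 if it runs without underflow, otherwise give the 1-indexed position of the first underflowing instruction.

PUSH -31 → -31
NEG      → 31
PUSH -8  → 31 -8
PUSH 18  → 31 -8 18
MUL      → 31 -144
ADD      → -113
POP      → (empty)
PUSH -2  → -2
DUP      → -2 -2
SUB      → 0
PUSH 48  → 0 48
SWAP     → 48 0
POP      → 48
PUSH 6   → 48 6
DIV      → 8
POP      → (empty)
PUSH 7   → 7
DIV  — needs 2 operands, stack has 1 → underflow

18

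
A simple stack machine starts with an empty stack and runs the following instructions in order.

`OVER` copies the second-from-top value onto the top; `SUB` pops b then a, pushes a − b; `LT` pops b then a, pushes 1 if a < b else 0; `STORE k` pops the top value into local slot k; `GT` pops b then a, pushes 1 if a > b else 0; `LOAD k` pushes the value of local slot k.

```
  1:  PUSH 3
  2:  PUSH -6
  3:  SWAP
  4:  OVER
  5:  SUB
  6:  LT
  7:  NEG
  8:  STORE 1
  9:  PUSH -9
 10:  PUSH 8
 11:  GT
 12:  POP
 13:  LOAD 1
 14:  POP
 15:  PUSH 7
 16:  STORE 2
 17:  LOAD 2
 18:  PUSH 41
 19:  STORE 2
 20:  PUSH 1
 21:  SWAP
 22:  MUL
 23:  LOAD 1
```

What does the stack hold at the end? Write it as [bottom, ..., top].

PUSH 3  : [3]
PUSH -6 : [3, -6]
SWAP    : [-6, 3]
OVER    : [-6, 3, -6]
SUB     : [-6, 9]
LT      : [1]
NEG     : [-1]
STORE 1 : []
PUSH -9 : [-9]
PUSH 8  : [-9, 8]
GT      : [0]
POP     : []
LOAD 1  : [-1]
POP     : []
PUSH 7  : [7]
STORE 2 : []
LOAD 2  : [7]
PUSH 41 : [7, 41]
STORE 2 : [7]
PUSH 1  : [7, 1]
SWAP    : [1, 7]
MUL     : [7]
LOAD 1  : [7, -1]

[7, -1]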